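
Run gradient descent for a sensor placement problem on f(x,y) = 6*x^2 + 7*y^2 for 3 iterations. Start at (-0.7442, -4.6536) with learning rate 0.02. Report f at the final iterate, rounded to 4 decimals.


Gradient descent on f(x,y) = 6*x^2 + 7*y^2.
Starting point: (-0.7442, -4.6536), alpha = 0.02
Step 1: grad_x = 2*6*-0.7442 = -8.9304, grad_y = 2*7*-4.6536 = -65.1504
  x_1 = -0.7442 - 0.02*-8.9304 = -0.5656
  y_1 = -4.6536 - 0.02*-65.1504 = -3.3506
Step 2: grad_x = 2*6*-0.5656 = -6.7871, grad_y = 2*7*-3.3506 = -46.9083
  x_2 = -0.5656 - 0.02*-6.7871 = -0.4298
  y_2 = -3.3506 - 0.02*-46.9083 = -2.4124
Step 3: grad_x = 2*6*-0.4298 = -5.1582, grad_y = 2*7*-2.4124 = -33.774
  x_3 = -0.4298 - 0.02*-5.1582 = -0.3267
  y_3 = -2.4124 - 0.02*-33.774 = -1.7369
f(-0.3267, -1.7369) = 6*(-0.3267)^2 + 7*(-1.7369)^2 = 21.7592


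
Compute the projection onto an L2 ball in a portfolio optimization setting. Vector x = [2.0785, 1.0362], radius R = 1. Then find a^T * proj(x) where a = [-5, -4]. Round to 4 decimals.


Step 1: Compute ||x|| (intermediates to 6 decimals).
||x|| = sqrt(2.0785^2 + 1.0362^2) = 2.322471
Step 2: Project.
Since ||x|| > R, scale = R/||x|| = 1/2.322471 = 0.430576, proj(x) = scale * x
proj(x) = [0.894952, 0.446163]
Step 3: Dot product.
a^T * proj(x) = -5*0.894952 - 4*0.446163 = -6.2594


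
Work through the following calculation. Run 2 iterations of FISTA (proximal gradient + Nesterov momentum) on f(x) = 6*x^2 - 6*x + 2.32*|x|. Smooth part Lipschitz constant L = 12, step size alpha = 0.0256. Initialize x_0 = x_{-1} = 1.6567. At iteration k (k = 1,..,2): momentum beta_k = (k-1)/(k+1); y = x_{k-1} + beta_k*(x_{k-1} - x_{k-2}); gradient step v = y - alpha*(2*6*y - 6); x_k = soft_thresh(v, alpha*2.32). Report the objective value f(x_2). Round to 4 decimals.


FISTA on f(x) = 6*x^2 - 6*x + 2.32*|x|
L = 12, alpha = 0.0256
Iteration 1: beta = 0.0, y = 1.6567 + 0.0*(1.6567 - 1.6567) = 1.6567
  grad(y) = 13.8804, v = y - alpha*grad = 1.3014
  prox(v) = soft_thresh(1.3014, 0.0594) = 1.242
Iteration 2: beta = 0.3333, y = 1.242 + 0.3333*(1.242 - 1.6567) = 1.1037
  grad(y) = 7.2447, v = y - alpha*grad = 0.9183
  prox(v) = soft_thresh(0.9183, 0.0594) = 0.8589
f(x_2) = 6*0.8589^2 - 6*0.8589 + 2.32*|0.8589| = 1.2653


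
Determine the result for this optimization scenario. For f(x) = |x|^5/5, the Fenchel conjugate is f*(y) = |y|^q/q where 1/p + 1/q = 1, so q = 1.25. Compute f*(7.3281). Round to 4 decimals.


The conjugate exponent q satisfies 1/p + 1/q = 1.
p = 5, so q = 5/(5 - 1) = 1.25
|y|^q = 7.3281^1.25 = 12.057
f*(7.3281) = 12.057 / 1.25 = 9.6456


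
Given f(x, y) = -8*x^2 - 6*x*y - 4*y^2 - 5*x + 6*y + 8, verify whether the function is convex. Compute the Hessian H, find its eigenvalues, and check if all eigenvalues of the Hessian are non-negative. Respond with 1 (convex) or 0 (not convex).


The Hessian of f(x,y) = -8*x^2 - 6*x*y - 4*y^2 - 5*x + 6*y + 8 is:
H = [[-16, -6], [-6, -8]]
Trace = -16 - 8 = -24
Determinant = -16*-8 - (-6)^2 = 92
Discriminant = (-24)^2 - 4*92 = 208.0
Eigenvalues: lambda_1 = -19.2111, lambda_2 = -4.7889
The function is not convex.

0


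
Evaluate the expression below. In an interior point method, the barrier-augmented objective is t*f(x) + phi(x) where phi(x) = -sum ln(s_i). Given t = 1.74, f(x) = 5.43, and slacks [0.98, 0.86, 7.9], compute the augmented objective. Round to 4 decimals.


Step 1: Compute log-barrier.
ln values: [-0.0202, -0.1508, 2.0669]
phi = -(-0.0202 - 0.1508 + 2.0669) = -1.8958
Step 2: Compute augmented objective.
t*f(x) = 1.74*5.43 = 9.4482
Total = 9.4482 - 1.8958 = 7.5524


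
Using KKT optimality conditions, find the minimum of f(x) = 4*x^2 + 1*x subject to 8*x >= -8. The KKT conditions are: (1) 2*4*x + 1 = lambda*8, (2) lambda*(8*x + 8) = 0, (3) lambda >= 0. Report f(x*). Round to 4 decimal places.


Step 1: Try lambda = 0 (constraint inactive).
Stationarity: 2*4*x + 1 = 0
x* = -1/(2*4) = -0.125
Check constraint: 8*-0.125 = -1.0 >= -8 -- satisfied.
Step 2: Compute optimal value.
f(x*) = 4*(-0.125)^2 + 1*(-0.125) = -0.0625


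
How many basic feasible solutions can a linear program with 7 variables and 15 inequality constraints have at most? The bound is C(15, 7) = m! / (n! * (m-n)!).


Each vertex corresponds to some choice of n active constraints out of m, so the number of vertices is at most C(m, n) = m! / (n!(m-n)!).
m = 15, n = 7
Numerator: 15 * 14 * 13 * 12 * 11 * 10 * 9
Denominator: 7! = 5040
C(15, 7) = 6435


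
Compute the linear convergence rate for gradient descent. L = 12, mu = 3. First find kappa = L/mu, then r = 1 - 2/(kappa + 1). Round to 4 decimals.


Step 1: Compute the condition number.
kappa = L/mu = 12/3 = 4.0
Step 2: Compute the convergence rate.
r = 1 - 2/(kappa + 1) = 1 - 2*mu/(L + mu) = (L - mu)/(L + mu) = 9/15 = 0.6


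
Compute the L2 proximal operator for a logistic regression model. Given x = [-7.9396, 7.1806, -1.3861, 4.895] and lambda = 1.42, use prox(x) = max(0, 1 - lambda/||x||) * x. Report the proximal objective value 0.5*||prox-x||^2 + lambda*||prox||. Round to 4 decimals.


Step 1: Compute ||x||.
||x|| = 11.8524
Step 2: Compute scaling factor.
scale = max(0, 1 - 1.42/11.8524) = 0.8802
Step 3: prox(x) = [-6.9884, 6.3203, -1.22, 4.3085]
||prox(x)|| = 10.4324
Step 4: Proximal objective.
0.5*||prox-x||^2 = 1.0082
lambda*||prox|| = 14.814
Total = 15.8223


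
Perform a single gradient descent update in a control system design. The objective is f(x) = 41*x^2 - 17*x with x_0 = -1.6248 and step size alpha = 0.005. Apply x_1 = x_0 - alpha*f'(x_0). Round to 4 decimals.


We compute the gradient at x_0 and apply the update.
f'(x) = 82*x - 17
f'(-1.6248) = 82*-1.6248 - 17 = -150.2336
x_1 = -1.6248 - 0.005*-150.2336 = -0.8736


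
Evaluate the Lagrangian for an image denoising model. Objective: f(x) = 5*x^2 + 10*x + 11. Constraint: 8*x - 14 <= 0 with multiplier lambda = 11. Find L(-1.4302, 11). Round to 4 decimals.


Step 1: Evaluate f(x).
f(-1.4302) = 5*(-1.4302)^2 + 10*(-1.4302) + 11 = 6.9254
Step 2: Evaluate g(x).
g(-1.4302) = 8*-1.4302 - 14 = -25.4416
Step 3: Compute Lagrangian.
L = 6.9254 + 11*-25.4416 = -272.9322


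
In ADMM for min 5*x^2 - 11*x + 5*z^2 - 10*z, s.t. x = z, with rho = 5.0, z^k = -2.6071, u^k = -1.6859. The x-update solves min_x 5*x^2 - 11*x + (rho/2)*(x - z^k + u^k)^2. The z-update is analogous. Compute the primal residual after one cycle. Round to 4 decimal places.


ADMM iteration with rho = 5.0, z^k = -2.6071, u^k = -1.6859
Step 1: x-update.
Minimize 5*x^2 - 11*x + (5.0/2)*(x + 2.6071 - 1.6859)^2
FOC: (2*5 + 5.0)*x = 11 + 5.0*(-2.6071 + 1.6859)
x^{k+1} = 0.4263
Step 2: z-update.
Minimize 5*z^2 - 10*z + (5.0/2)*(0.4263 - z - 1.6859)^2
FOC: (2*5 + 5.0)*z = 10 + 5.0*(0.4263 - 1.6859)
z^{k+1} = 0.2468
Step 3: u-update.
u^{k+1} = -1.6859 + 0.4263 - 0.2468 = -1.5064
Step 4: Primal residual = |0.4263 - 0.2468| = 0.1795


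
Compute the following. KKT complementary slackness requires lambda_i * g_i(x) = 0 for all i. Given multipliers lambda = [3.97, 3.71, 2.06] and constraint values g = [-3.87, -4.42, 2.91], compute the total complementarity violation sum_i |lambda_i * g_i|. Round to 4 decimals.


KKT complementary slackness check:
lambda_1 * g_1 = 3.97 * -3.87 = -15.3639
lambda_2 * g_2 = 3.71 * -4.42 = -16.3982
lambda_3 * g_3 = 2.06 * 2.91 = 5.9946
Total violation = 15.3639 + 16.3982 + 5.9946 = 37.7567


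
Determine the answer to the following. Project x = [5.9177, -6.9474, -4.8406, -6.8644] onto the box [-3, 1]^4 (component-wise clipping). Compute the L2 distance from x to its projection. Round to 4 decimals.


Project each component onto [-3, 1].
clip(5.9177) = 1.0, clip(-6.9474) = -3.0, clip(-4.8406) = -3.0, clip(-6.8644) = -3.0
Projection = [1.0, -3.0, -3.0, -3.0]
Squared diffs: [24.1838, 15.582, 3.3878, 14.9336]
Distance = sqrt(58.0872) = 7.6215


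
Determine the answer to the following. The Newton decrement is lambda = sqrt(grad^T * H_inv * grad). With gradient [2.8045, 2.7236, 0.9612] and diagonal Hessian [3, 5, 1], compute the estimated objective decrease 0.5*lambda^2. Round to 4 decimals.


Step 1: H is diagonal, so H^(-1) * g = [0.9348, 0.5447, 0.9612].
Step 2: g^T H^(-1) g = sum_i g_i^2 / H_ii
  = (2.8045)^2/3 + (2.7236)^2/5 + (0.9612)^2/1
  = 2.6217 + 1.4836 + 0.9239 = 5.0292
Step 3: Objective decrease = 0.5 * g^T H^(-1) g = 2.5146


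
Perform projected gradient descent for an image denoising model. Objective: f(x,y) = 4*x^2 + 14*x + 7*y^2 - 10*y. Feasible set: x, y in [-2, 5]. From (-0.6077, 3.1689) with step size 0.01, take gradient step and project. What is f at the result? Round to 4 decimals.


Step 1: Compute gradient at (-0.6077, 3.1689).
grad_x = 2*4*-0.6077 + 14 = 9.1384
grad_y = 2*7*3.1689 - 10 = 34.3646
Step 2: Gradient step.
x_raw = -0.6077 - 0.01*9.1384 = -0.6991
y_raw = 3.1689 - 0.01*34.3646 = 2.8253
Step 3: Project onto [-2, 5].
x_proj = clip(-0.6991) = -0.6991
y_proj = clip(2.8253) = 2.8253
Step 4: Evaluate f.
f(-0.6991, 2.8253) = 19.7896


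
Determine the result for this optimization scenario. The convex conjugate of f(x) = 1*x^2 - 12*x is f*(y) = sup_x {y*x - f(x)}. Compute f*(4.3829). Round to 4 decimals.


f*(y) = sup_x {y*x - a*x^2 - b*x} = sup_x {(y-b)*x - a*x^2}
FOC: (y - b) - 2a*x = 0 => x* = (y - b)/(2a)
x* = (4.3829 + 12)/(2*1) = 8.1915
f*(4.3829) = (y-b)^2/(4a) = (4.3829 + 12)^2/(4*1)
= 268.3994/4 = 67.0999


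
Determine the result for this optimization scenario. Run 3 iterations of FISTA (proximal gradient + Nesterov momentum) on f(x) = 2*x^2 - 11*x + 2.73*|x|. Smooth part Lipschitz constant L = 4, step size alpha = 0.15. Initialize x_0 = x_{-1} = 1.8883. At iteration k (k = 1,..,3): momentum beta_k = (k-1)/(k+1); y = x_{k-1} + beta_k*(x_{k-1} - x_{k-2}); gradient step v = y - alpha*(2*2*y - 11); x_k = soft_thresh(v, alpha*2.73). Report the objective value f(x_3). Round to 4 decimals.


FISTA on f(x) = 2*x^2 - 11*x + 2.73*|x|
L = 4, alpha = 0.15
Iteration 1: beta = 0.0, y = 1.8883 + 0.0*(1.8883 - 1.8883) = 1.8883
  grad(y) = -3.4468, v = y - alpha*grad = 2.4053
  prox(v) = soft_thresh(2.4053, 0.4095) = 1.9958
Iteration 2: beta = 0.3333, y = 1.9958 + 0.3333*(1.9958 - 1.8883) = 2.0317
  grad(y) = -2.8734, v = y - alpha*grad = 2.4627
  prox(v) = soft_thresh(2.4627, 0.4095) = 2.0532
Iteration 3: beta = 0.5, y = 2.0532 + 0.5*(2.0532 - 1.9958) = 2.0818
  grad(y) = -2.6727, v = y - alpha*grad = 2.4827
  prox(v) = soft_thresh(2.4827, 0.4095) = 2.0732
f(x_3) = 2*2.0732^2 - 11*2.0732 + 2.73*|2.0732| = -8.549


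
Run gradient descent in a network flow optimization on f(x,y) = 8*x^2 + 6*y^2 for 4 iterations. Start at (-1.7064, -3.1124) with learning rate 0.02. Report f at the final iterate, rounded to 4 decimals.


Gradient descent on f(x,y) = 8*x^2 + 6*y^2.
Starting point: (-1.7064, -3.1124), alpha = 0.02
Step 1: grad_x = 2*8*-1.7064 = -27.3024, grad_y = 2*6*-3.1124 = -37.3488
  x_1 = -1.7064 - 0.02*-27.3024 = -1.1604
  y_1 = -3.1124 - 0.02*-37.3488 = -2.3654
Step 2: grad_x = 2*8*-1.1604 = -18.5656, grad_y = 2*6*-2.3654 = -28.3851
  x_2 = -1.1604 - 0.02*-18.5656 = -0.789
  y_2 = -2.3654 - 0.02*-28.3851 = -1.7977
Step 3: grad_x = 2*8*-0.789 = -12.6246, grad_y = 2*6*-1.7977 = -21.5727
  x_3 = -0.789 - 0.02*-12.6246 = -0.5365
  y_3 = -1.7977 - 0.02*-21.5727 = -1.3663
Step 4: grad_x = 2*8*-0.5365 = -8.5847, grad_y = 2*6*-1.3663 = -16.3952
  x_4 = -0.5365 - 0.02*-8.5847 = -0.3649
  y_4 = -1.3663 - 0.02*-16.3952 = -1.0384
f(-0.3649, -1.0384) = 8*(-0.3649)^2 + 6*(-1.0384)^2 = 7.5341


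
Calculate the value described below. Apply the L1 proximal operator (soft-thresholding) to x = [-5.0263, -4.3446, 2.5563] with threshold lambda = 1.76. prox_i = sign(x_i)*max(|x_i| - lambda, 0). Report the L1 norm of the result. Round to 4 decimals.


Soft-thresholding with lambda = 1.76:
prox(-5.0263) = sign(-5.0263)*max(|-5.0263| - 1.76, 0) = -3.2663
prox(-4.3446) = sign(-4.3446)*max(|-4.3446| - 1.76, 0) = -2.5846
prox(2.5563) = sign(2.5563)*max(|2.5563| - 1.76, 0) = 0.7963
prox(x) = [-3.2663, -2.5846, 0.7963]
||prox(x)||_1 = 3.2663 + 2.5846 + 0.7963 = 6.6472


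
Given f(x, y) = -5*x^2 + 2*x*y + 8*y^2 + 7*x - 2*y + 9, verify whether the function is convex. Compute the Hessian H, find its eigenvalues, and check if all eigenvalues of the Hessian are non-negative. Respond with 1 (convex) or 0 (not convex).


The Hessian of f(x,y) = -5*x^2 + 2*x*y + 8*y^2 + 7*x - 2*y + 9 is:
H = [[-10, 2], [2, 16]]
Trace = -10 + 16 = 6
Determinant = -10*16 - (2)^2 = -164
Discriminant = (6)^2 - 4*-164 = 692.0
Eigenvalues: lambda_1 = -10.1529, lambda_2 = 16.1529
The function is not convex.

0


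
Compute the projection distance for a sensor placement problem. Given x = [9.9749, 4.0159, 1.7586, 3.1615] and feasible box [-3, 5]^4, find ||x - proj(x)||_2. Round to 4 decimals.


Project each component onto [-3, 5].
clip(9.9749) = 5.0, clip(4.0159) = 4.0159, clip(1.7586) = 1.7586, clip(3.1615) = 3.1615
Projection = [5.0, 4.0159, 1.7586, 3.1615]
Squared diffs: [24.7496, 0.0, 0.0, 0.0]
Distance = sqrt(24.7496) = 4.9749


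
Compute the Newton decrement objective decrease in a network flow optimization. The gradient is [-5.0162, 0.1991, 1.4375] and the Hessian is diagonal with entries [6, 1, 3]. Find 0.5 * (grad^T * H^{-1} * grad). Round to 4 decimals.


Step 1: H is diagonal, so H^(-1) * g = [-0.836, 0.1991, 0.4792].
Step 2: g^T H^(-1) g = sum_i g_i^2 / H_ii
  = (-5.0162)^2/6 + (0.1991)^2/1 + (1.4375)^2/3
  = 4.1937 + 0.0396 + 0.6888 = 4.9222
Step 3: Objective decrease = 0.5 * g^T H^(-1) g = 2.4611


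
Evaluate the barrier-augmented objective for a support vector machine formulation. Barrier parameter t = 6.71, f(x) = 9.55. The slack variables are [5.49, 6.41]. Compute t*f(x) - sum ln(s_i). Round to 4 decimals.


Step 1: Compute log-barrier.
ln values: [1.7029, 1.8579]
phi = -(1.7029 + 1.8579) = -3.5608
Step 2: Compute augmented objective.
t*f(x) = 6.71*9.55 = 64.0805
Total = 64.0805 - 3.5608 = 60.5197


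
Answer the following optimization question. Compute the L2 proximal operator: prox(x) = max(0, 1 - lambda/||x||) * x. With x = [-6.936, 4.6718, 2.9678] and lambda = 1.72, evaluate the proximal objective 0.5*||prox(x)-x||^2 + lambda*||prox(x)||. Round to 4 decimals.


Step 1: Compute ||x||.
||x|| = 8.8736
Step 2: Compute scaling factor.
scale = max(0, 1 - 1.72/8.8736) = 0.8062
Step 3: prox(x) = [-5.5916, 3.7663, 2.3925]
||prox(x)|| = 7.1536
Step 4: Proximal objective.
0.5*||prox-x||^2 = 1.4792
lambda*||prox|| = 12.3042
Total = 13.7835


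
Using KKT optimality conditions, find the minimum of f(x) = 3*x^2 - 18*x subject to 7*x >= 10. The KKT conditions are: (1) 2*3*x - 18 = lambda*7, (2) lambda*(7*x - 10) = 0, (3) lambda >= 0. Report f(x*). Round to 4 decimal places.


Step 1: Try lambda = 0 (constraint inactive).
Stationarity: 2*3*x - 18 = 0
x* = 18/(2*3) = 3.0
Check constraint: 7*3.0 = 21.0 >= 10 -- satisfied.
Step 2: Compute optimal value.
f(x*) = 3*3.0^2 - 18*3.0 = -27.0


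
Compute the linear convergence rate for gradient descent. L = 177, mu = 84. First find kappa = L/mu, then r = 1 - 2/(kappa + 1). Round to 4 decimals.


Step 1: Compute the condition number.
kappa = L/mu = 177/84 = 2.1071
Step 2: Compute the convergence rate.
r = 1 - 2/(kappa + 1) = 1 - 2*mu/(L + mu) = (L - mu)/(L + mu) = 93/261 = 0.3563


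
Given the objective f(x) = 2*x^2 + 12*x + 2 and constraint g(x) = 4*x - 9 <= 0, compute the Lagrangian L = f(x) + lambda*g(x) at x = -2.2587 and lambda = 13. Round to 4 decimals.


Step 1: Evaluate f(x).
f(-2.2587) = 2*(-2.2587)^2 + 12*(-2.2587) + 2 = -14.9009
Step 2: Evaluate g(x).
g(-2.2587) = 4*-2.2587 - 9 = -18.0348
Step 3: Compute Lagrangian.
L = -14.9009 + 13*-18.0348 = -249.3533


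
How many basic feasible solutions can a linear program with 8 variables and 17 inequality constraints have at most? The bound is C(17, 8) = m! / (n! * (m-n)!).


Each vertex corresponds to some choice of n active constraints out of m, so the number of vertices is at most C(m, n) = m! / (n!(m-n)!).
m = 17, n = 8
Numerator: 17 * 16 * 15 * 14 * 13 * 12 * 11 * 10
Denominator: 8! = 40320
C(17, 8) = 24310


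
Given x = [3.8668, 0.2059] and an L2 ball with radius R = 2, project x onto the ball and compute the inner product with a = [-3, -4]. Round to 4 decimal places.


Step 1: Compute ||x|| (intermediates to 6 decimals).
||x|| = sqrt(3.8668^2 + 0.2059^2) = 3.872278
Step 2: Project.
Since ||x|| > R, scale = R/||x|| = 2/3.872278 = 0.516492, proj(x) = scale * x
proj(x) = [1.997171, 0.106346]
Step 3: Dot product.
a^T * proj(x) = -3*1.997171 - 4*0.106346 = -6.4169


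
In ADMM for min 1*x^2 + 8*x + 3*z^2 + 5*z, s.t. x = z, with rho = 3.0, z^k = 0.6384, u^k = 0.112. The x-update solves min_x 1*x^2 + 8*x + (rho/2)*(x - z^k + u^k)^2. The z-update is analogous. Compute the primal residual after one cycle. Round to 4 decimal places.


ADMM iteration with rho = 3.0, z^k = 0.6384, u^k = 0.112
Step 1: x-update.
Minimize 1*x^2 + 8*x + (3.0/2)*(x - 0.6384 + 0.112)^2
FOC: (2*1 + 3.0)*x = -8 + 3.0*(0.6384 - 0.112)
x^{k+1} = -1.2842
Step 2: z-update.
Minimize 3*z^2 + 5*z + (3.0/2)*(-1.2842 - z + 0.112)^2
FOC: (2*3 + 3.0)*z = -5 + 3.0*(-1.2842 + 0.112)
z^{k+1} = -0.9463
Step 3: u-update.
u^{k+1} = 0.112 - 1.2842 + 0.9463 = -0.2259
Step 4: Primal residual = |-1.2842 + 0.9463| = 0.3379


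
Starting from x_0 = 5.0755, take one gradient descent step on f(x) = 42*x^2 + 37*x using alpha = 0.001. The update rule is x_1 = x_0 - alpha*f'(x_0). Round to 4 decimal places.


We compute the gradient at x_0 and apply the update.
f'(x) = 84*x + 37
f'(5.0755) = 84*5.0755 + 37 = 463.342
x_1 = 5.0755 - 0.001*463.342 = 4.6122


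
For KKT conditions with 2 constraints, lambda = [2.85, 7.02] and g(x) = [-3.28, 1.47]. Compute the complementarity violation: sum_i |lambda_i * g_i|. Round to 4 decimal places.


KKT complementary slackness check:
lambda_1 * g_1 = 2.85 * -3.28 = -9.348
lambda_2 * g_2 = 7.02 * 1.47 = 10.3194
Total violation = 9.348 + 10.3194 = 19.6674


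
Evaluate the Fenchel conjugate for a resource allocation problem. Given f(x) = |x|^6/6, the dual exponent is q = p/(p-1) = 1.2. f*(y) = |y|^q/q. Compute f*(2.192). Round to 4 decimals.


The conjugate exponent q satisfies 1/p + 1/q = 1.
p = 6, so q = 6/(6 - 1) = 1.2
|y|^q = 2.192^1.2 = 2.5645
f*(2.192) = 2.5645 / 1.2 = 2.1371


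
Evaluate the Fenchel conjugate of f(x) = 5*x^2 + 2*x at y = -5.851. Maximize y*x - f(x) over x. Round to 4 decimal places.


f*(y) = sup_x {y*x - a*x^2 - b*x} = sup_x {(y-b)*x - a*x^2}
FOC: (y - b) - 2a*x = 0 => x* = (y - b)/(2a)
x* = (-5.851 - 2)/(2*5) = -0.7851
f*(-5.851) = (y-b)^2/(4a) = (-5.851 - 2)^2/(4*5)
= 61.6382/20 = 3.0819


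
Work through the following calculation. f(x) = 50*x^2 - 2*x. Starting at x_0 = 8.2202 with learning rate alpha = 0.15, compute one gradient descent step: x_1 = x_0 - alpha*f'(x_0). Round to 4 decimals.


We compute the gradient at x_0 and apply the update.
f'(x) = 100*x - 2
f'(8.2202) = 100*8.2202 - 2 = 820.02
x_1 = 8.2202 - 0.15*820.02 = -114.7828


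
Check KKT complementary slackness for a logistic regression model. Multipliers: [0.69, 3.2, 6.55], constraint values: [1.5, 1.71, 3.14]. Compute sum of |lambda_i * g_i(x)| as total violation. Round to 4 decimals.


KKT complementary slackness check:
lambda_1 * g_1 = 0.69 * 1.5 = 1.035
lambda_2 * g_2 = 3.2 * 1.71 = 5.472
lambda_3 * g_3 = 6.55 * 3.14 = 20.567
Total violation = 1.035 + 5.472 + 20.567 = 27.074


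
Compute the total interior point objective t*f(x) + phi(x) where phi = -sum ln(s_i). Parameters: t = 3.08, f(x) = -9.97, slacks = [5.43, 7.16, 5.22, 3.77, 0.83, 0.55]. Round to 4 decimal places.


Step 1: Compute log-barrier.
ln values: [1.6919, 1.9685, 1.6525, 1.3271, -0.1863, -0.5978]
phi = -(1.6919 + 1.9685 + 1.6525 + 1.3271 - 0.1863 - 0.5978) = -5.8559
Step 2: Compute augmented objective.
t*f(x) = 3.08*-9.97 = -30.7076
Total = -30.7076 - 5.8559 = -36.5635


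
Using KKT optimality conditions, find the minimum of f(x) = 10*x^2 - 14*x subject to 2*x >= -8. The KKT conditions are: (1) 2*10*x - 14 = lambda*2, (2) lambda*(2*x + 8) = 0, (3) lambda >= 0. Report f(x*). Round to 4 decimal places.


Step 1: Try lambda = 0 (constraint inactive).
Stationarity: 2*10*x - 14 = 0
x* = 14/(2*10) = 0.7
Check constraint: 2*0.7 = 1.4 >= -8 -- satisfied.
Step 2: Compute optimal value.
f(x*) = 10*0.7^2 - 14*0.7 = -4.9


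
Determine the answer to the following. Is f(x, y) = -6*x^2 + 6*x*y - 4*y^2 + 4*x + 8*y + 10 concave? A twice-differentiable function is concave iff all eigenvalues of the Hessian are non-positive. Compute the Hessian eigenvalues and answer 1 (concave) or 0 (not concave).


The Hessian of f(x,y) = -6*x^2 + 6*x*y - 4*y^2 + 4*x + 8*y + 10 is:
H = [[-12, 6], [6, -8]]
Trace = -12 - 8 = -20
Determinant = -12*-8 - (6)^2 = 60
Discriminant = (-20)^2 - 4*60 = 160.0
Eigenvalues: lambda_1 = -16.3246, lambda_2 = -3.6754
The function is concave.

1


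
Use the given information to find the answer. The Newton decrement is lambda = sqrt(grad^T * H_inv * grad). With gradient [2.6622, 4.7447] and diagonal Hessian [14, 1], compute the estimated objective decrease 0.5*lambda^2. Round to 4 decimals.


Step 1: H is diagonal, so H^(-1) * g = [0.1902, 4.7447].
Step 2: g^T H^(-1) g = sum_i g_i^2 / H_ii
  = (2.6622)^2/14 + (4.7447)^2/1
  = 0.5062 + 22.5122 = 23.0184
Step 3: Objective decrease = 0.5 * g^T H^(-1) g = 11.5092


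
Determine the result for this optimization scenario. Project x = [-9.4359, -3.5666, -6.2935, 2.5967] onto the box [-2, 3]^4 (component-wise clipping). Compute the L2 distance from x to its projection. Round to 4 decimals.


Project each component onto [-2, 3].
clip(-9.4359) = -2.0, clip(-3.5666) = -2.0, clip(-6.2935) = -2.0, clip(2.5967) = 2.5967
Projection = [-2.0, -2.0, -2.0, 2.5967]
Squared diffs: [55.2926, 2.4542, 18.4341, 0.0]
Distance = sqrt(76.1809) = 8.7282


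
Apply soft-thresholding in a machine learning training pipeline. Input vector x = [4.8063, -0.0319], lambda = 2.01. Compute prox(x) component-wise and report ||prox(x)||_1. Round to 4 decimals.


Soft-thresholding with lambda = 2.01:
prox(4.8063) = sign(4.8063)*max(|4.8063| - 2.01, 0) = 2.7963
prox(-0.0319) = sign(-0.0319)*max(|-0.0319| - 2.01, 0) = 0.0
prox(x) = [2.7963, 0.0]
||prox(x)||_1 = 2.7963 + 0.0 = 2.7963


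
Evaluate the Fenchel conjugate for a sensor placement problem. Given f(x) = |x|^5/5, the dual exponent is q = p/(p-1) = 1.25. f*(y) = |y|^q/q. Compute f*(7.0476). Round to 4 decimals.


The conjugate exponent q satisfies 1/p + 1/q = 1.
p = 5, so q = 5/(5 - 1) = 1.25
|y|^q = 7.0476^1.25 = 11.4829
f*(7.0476) = 11.4829 / 1.25 = 9.1863


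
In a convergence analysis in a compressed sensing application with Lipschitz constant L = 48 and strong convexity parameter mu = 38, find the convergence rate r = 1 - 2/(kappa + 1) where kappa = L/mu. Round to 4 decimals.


Step 1: Compute the condition number.
kappa = L/mu = 48/38 = 1.2632
Step 2: Compute the convergence rate.
r = 1 - 2/(kappa + 1) = 1 - 2*mu/(L + mu) = (L - mu)/(L + mu) = 10/86 = 0.1163


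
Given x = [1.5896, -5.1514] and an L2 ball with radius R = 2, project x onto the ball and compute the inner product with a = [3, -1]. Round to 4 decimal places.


Step 1: Compute ||x|| (intermediates to 6 decimals).
||x|| = sqrt(1.5896^2 + (-5.1514)^2) = 5.391081
Step 2: Project.
Since ||x|| > R, scale = R/||x|| = 2/5.391081 = 0.370983, proj(x) = scale * x
proj(x) = [0.589715, -1.911082]
Step 3: Dot product.
a^T * proj(x) = 3*0.589715 - 1*(-1.911082) = 3.6802


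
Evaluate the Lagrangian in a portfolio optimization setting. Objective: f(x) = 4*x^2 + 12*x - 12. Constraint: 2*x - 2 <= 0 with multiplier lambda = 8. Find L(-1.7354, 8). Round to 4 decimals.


Step 1: Evaluate f(x).
f(-1.7354) = 4*(-1.7354)^2 + 12*(-1.7354) - 12 = -20.7783
Step 2: Evaluate g(x).
g(-1.7354) = 2*-1.7354 - 2 = -5.4708
Step 3: Compute Lagrangian.
L = -20.7783 + 8*-5.4708 = -64.5447


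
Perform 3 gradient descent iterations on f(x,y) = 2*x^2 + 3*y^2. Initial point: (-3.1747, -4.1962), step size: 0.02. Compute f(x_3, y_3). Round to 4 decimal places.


Gradient descent on f(x,y) = 2*x^2 + 3*y^2.
Starting point: (-3.1747, -4.1962), alpha = 0.02
Step 1: grad_x = 2*2*-3.1747 = -12.6988, grad_y = 2*3*-4.1962 = -25.1772
  x_1 = -3.1747 - 0.02*-12.6988 = -2.9207
  y_1 = -4.1962 - 0.02*-25.1772 = -3.6927
Step 2: grad_x = 2*2*-2.9207 = -11.6829, grad_y = 2*3*-3.6927 = -22.1559
  x_2 = -2.9207 - 0.02*-11.6829 = -2.6871
  y_2 = -3.6927 - 0.02*-22.1559 = -3.2495
Step 3: grad_x = 2*2*-2.6871 = -10.7483, grad_y = 2*3*-3.2495 = -19.4972
  x_3 = -2.6871 - 0.02*-10.7483 = -2.4721
  y_3 = -3.2495 - 0.02*-19.4972 = -2.8596
f(-2.4721, -2.8596) = 2*(-2.4721)^2 + 3*(-2.8596)^2 = 36.7544


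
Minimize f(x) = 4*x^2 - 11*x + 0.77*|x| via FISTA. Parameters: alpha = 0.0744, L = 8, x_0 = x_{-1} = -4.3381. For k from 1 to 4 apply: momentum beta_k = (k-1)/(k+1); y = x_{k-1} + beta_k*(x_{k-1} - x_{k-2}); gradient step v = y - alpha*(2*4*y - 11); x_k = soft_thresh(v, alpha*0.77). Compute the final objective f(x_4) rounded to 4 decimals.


FISTA on f(x) = 4*x^2 - 11*x + 0.77*|x|
L = 8, alpha = 0.0744
Iteration 1: beta = 0.0, y = -4.3381 + 0.0*(-4.3381 + 4.3381) = -4.3381
  grad(y) = -45.7048, v = y - alpha*grad = -0.9377
  prox(v) = soft_thresh(-0.9377, 0.0573) = -0.8804
Iteration 2: beta = 0.3333, y = -0.8804 + 0.3333*(-0.8804 + 4.3381) = 0.2722
  grad(y) = -8.8224, v = y - alpha*grad = 0.9286
  prox(v) = soft_thresh(0.9286, 0.0573) = 0.8713
Iteration 3: beta = 0.5, y = 0.8713 + 0.5*(0.8713 + 0.8804) = 1.7471
  grad(y) = 2.9771, v = y - alpha*grad = 1.5256
  prox(v) = soft_thresh(1.5256, 0.0573) = 1.4684
Iteration 4: beta = 0.6, y = 1.4684 + 0.6*(1.4684 - 0.8713) = 1.8266
  grad(y) = 3.6127, v = y - alpha*grad = 1.5578
  prox(v) = soft_thresh(1.5578, 0.0573) = 1.5005
f(x_4) = 4*1.5005^2 - 11*1.5005 + 0.77*|1.5005| = -6.3441


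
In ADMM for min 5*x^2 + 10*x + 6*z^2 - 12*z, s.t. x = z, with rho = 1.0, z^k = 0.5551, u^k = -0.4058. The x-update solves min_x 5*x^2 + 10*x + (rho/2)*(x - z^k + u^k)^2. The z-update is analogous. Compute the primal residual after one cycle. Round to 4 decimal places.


ADMM iteration with rho = 1.0, z^k = 0.5551, u^k = -0.4058
Step 1: x-update.
Minimize 5*x^2 + 10*x + (1.0/2)*(x - 0.5551 - 0.4058)^2
FOC: (2*5 + 1.0)*x = -10 + 1.0*(0.5551 + 0.4058)
x^{k+1} = -0.8217
Step 2: z-update.
Minimize 6*z^2 - 12*z + (1.0/2)*(-0.8217 - z - 0.4058)^2
FOC: (2*6 + 1.0)*z = 12 + 1.0*(-0.8217 - 0.4058)
z^{k+1} = 0.8287
Step 3: u-update.
u^{k+1} = -0.4058 - 0.8217 - 0.8287 = -2.0562
Step 4: Primal residual = |-0.8217 - 0.8287| = 1.6504


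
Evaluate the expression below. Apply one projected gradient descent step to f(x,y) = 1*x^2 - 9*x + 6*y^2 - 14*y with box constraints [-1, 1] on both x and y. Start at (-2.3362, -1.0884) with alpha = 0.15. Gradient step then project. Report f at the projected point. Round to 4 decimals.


Step 1: Compute gradient at (-2.3362, -1.0884).
grad_x = 2*1*-2.3362 - 9 = -13.6724
grad_y = 2*6*-1.0884 - 14 = -27.0608
Step 2: Gradient step.
x_raw = -2.3362 - 0.15*-13.6724 = -0.2853
y_raw = -1.0884 - 0.15*-27.0608 = 2.9707
Step 3: Project onto [-1, 1].
x_proj = clip(-0.2853) = -0.2853
y_proj = clip(2.9707) = 1.0
Step 4: Evaluate f.
f(-0.2853, 1.0) = -5.3505


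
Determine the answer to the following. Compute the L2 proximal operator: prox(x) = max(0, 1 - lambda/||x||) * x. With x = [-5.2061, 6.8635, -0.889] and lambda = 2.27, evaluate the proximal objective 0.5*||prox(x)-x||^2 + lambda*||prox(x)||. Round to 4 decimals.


Step 1: Compute ||x||.
||x|| = 8.6603
Step 2: Compute scaling factor.
scale = max(0, 1 - 2.27/8.6603) = 0.7379
Step 3: prox(x) = [-3.8415, 5.0645, -0.656]
||prox(x)|| = 6.3903
Step 4: Proximal objective.
0.5*||prox-x||^2 = 2.5765
lambda*||prox|| = 14.506
Total = 17.0825


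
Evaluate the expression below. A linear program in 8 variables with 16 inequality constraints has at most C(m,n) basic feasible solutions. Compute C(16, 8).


Each vertex corresponds to some choice of n active constraints out of m, so the number of vertices is at most C(m, n) = m! / (n!(m-n)!).
m = 16, n = 8
Numerator: 16 * 15 * 14 * 13 * 12 * 11 * 10 * 9
Denominator: 8! = 40320
C(16, 8) = 12870


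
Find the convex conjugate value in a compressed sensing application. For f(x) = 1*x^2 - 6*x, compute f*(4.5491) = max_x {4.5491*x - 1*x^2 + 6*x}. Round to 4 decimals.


f*(y) = sup_x {y*x - a*x^2 - b*x} = sup_x {(y-b)*x - a*x^2}
FOC: (y - b) - 2a*x = 0 => x* = (y - b)/(2a)
x* = (4.5491 + 6)/(2*1) = 5.2746
f*(4.5491) = (y-b)^2/(4a) = (4.5491 + 6)^2/(4*1)
= 111.2835/4 = 27.8209


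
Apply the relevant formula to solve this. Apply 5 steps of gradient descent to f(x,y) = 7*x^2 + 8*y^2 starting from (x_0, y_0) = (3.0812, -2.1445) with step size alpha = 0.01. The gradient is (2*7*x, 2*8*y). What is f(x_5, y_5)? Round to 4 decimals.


Gradient descent on f(x,y) = 7*x^2 + 8*y^2.
Starting point: (3.0812, -2.1445), alpha = 0.01
Step 1: grad_x = 2*7*3.0812 = 43.1368, grad_y = 2*8*-2.1445 = -34.312
  x_1 = 3.0812 - 0.01*43.1368 = 2.6498
  y_1 = -2.1445 - 0.01*-34.312 = -1.8014
Step 2: grad_x = 2*7*2.6498 = 37.0976, grad_y = 2*8*-1.8014 = -28.8221
  x_2 = 2.6498 - 0.01*37.0976 = 2.2789
  y_2 = -1.8014 - 0.01*-28.8221 = -1.5132
Step 3: grad_x = 2*7*2.2789 = 31.904, grad_y = 2*8*-1.5132 = -24.2105
  x_3 = 2.2789 - 0.01*31.904 = 1.9598
  y_3 = -1.5132 - 0.01*-24.2105 = -1.2711
Step 4: grad_x = 2*7*1.9598 = 27.4374, grad_y = 2*8*-1.2711 = -20.3369
  x_4 = 1.9598 - 0.01*27.4374 = 1.6854
  y_4 = -1.2711 - 0.01*-20.3369 = -1.0677
Step 5: grad_x = 2*7*1.6854 = 23.5962, grad_y = 2*8*-1.0677 = -17.083
  x_5 = 1.6854 - 0.01*23.5962 = 1.4495
  y_5 = -1.0677 - 0.01*-17.083 = -0.8969
f(1.4495, -0.8969) = 7*1.4495^2 + 8*(-0.8969)^2 = 21.1417


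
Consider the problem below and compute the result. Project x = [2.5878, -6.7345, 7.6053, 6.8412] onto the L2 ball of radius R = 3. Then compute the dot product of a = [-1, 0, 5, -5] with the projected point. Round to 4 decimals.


Step 1: Compute ||x|| (intermediates to 6 decimals).
||x|| = sqrt(2.5878^2 + (-6.7345)^2 + 7.6053^2 + 6.8412^2) = 12.5177
Step 2: Project.
Since ||x|| > R, scale = R/||x|| = 3/12.5177 = 0.239661, proj(x) = scale * x
proj(x) = [0.620195, -1.613997, 1.822694, 1.639569]
Step 3: Dot product.
a^T * proj(x) = -1*0.620195 + 0*(-1.613997) + 5*1.822694 - 5*1.639569 = 0.2954


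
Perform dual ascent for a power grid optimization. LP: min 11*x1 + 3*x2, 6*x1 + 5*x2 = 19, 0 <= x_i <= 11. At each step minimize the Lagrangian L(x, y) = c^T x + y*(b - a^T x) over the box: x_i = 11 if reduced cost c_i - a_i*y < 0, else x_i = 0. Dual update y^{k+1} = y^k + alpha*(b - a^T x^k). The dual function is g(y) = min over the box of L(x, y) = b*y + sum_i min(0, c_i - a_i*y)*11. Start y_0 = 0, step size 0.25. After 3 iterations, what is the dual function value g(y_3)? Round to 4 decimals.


Dual ascent for LP: min 11*x1 + 3*x2, 6*x1 + 5*x2 = 19, 0 <= x_i <= 11
Step 1: y^k = 0.0, reduced costs: (11.0, 3.0)
  x^k = (0.0, 0.0), subgradient = b - a^T x = 19.0
  y^{k+1} = 0.0 + 0.25*19.0 = 4.75
Step 2: y^k = 4.75, reduced costs: (-17.5, -20.75)
  x^k = (11.0, 11.0), subgradient = b - a^T x = -102.0
  y^{k+1} = 4.75 + 0.25*-102.0 = -20.75
Step 3: y^k = -20.75, reduced costs: (135.5, 106.75)
  x^k = (0.0, 0.0), subgradient = b - a^T x = 19.0
  y^{k+1} = -20.75 + 0.25*19.0 = -16.0
Dual objective at y_3 = -16.0: reduced costs (107.0, 83.0), box minimizer x = (0.0, 0.0)
g(y_3) = b*y + (c1 - a1*y)*x1 + (c2 - a2*y)*x2 = 19*(-16.0) + 107.0*0.0 + 83.0*0.0 = -304.0 + 0.0 + 0.0 = -304.0


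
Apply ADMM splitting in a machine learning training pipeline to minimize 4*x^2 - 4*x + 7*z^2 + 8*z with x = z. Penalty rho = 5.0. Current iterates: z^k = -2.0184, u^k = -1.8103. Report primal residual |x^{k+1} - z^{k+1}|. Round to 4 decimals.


ADMM iteration with rho = 5.0, z^k = -2.0184, u^k = -1.8103
Step 1: x-update.
Minimize 4*x^2 - 4*x + (5.0/2)*(x + 2.0184 - 1.8103)^2
FOC: (2*4 + 5.0)*x = 4 + 5.0*(-2.0184 + 1.8103)
x^{k+1} = 0.2277
Step 2: z-update.
Minimize 7*z^2 + 8*z + (5.0/2)*(0.2277 - z - 1.8103)^2
FOC: (2*7 + 5.0)*z = -8 + 5.0*(0.2277 - 1.8103)
z^{k+1} = -0.8375
Step 3: u-update.
u^{k+1} = -1.8103 + 0.2277 + 0.8375 = -0.7451
Step 4: Primal residual = |0.2277 + 0.8375| = 1.0652


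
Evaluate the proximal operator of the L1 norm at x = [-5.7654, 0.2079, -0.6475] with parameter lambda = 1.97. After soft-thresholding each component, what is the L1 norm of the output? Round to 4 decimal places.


Soft-thresholding with lambda = 1.97:
prox(-5.7654) = sign(-5.7654)*max(|-5.7654| - 1.97, 0) = -3.7954
prox(0.2079) = sign(0.2079)*max(|0.2079| - 1.97, 0) = 0.0
prox(-0.6475) = sign(-0.6475)*max(|-0.6475| - 1.97, 0) = 0.0
prox(x) = [-3.7954, 0.0, 0.0]
||prox(x)||_1 = 3.7954 + 0.0 + 0.0 = 3.7954


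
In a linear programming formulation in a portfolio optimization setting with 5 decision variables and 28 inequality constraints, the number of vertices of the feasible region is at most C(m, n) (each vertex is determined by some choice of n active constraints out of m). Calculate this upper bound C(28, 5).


Each vertex corresponds to some choice of n active constraints out of m, so the number of vertices is at most C(m, n) = m! / (n!(m-n)!).
m = 28, n = 5
Numerator: 28 * 27 * 26 * 25 * 24
Denominator: 5! = 120
C(28, 5) = 98280


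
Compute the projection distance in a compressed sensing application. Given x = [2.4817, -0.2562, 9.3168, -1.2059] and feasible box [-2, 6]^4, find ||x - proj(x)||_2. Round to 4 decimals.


Project each component onto [-2, 6].
clip(2.4817) = 2.4817, clip(-0.2562) = -0.2562, clip(9.3168) = 6.0, clip(-1.2059) = -1.2059
Projection = [2.4817, -0.2562, 6.0, -1.2059]
Squared diffs: [0.0, 0.0, 11.0012, 0.0]
Distance = sqrt(11.0012) = 3.3168


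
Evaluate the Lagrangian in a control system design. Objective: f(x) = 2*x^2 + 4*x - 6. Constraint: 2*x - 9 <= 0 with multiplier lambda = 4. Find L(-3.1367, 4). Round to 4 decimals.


Step 1: Evaluate f(x).
f(-3.1367) = 2*(-3.1367)^2 + 4*(-3.1367) - 6 = 1.131
Step 2: Evaluate g(x).
g(-3.1367) = 2*-3.1367 - 9 = -15.2734
Step 3: Compute Lagrangian.
L = 1.131 + 4*-15.2734 = -59.9626


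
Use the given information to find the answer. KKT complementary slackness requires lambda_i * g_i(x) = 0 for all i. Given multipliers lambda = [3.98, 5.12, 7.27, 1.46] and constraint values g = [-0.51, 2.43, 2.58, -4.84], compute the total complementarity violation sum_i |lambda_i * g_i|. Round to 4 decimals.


KKT complementary slackness check:
lambda_1 * g_1 = 3.98 * -0.51 = -2.0298
lambda_2 * g_2 = 5.12 * 2.43 = 12.4416
lambda_3 * g_3 = 7.27 * 2.58 = 18.7566
lambda_4 * g_4 = 1.46 * -4.84 = -7.0664
Total violation = 2.0298 + 12.4416 + 18.7566 + 7.0664 = 40.2944


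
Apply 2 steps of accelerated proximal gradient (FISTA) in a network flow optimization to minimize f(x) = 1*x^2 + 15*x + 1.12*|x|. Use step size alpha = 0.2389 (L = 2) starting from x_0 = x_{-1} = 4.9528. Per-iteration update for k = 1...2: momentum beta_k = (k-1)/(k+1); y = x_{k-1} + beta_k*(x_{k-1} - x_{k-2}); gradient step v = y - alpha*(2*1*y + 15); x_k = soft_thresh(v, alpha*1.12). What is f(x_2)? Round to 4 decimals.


FISTA on f(x) = 1*x^2 + 15*x + 1.12*|x|
L = 2, alpha = 0.2389
Iteration 1: beta = 0.0, y = 4.9528 + 0.0*(4.9528 - 4.9528) = 4.9528
  grad(y) = 24.9056, v = y - alpha*grad = -0.9971
  prox(v) = soft_thresh(-0.9971, 0.2676) = -0.7296
Iteration 2: beta = 0.3333, y = -0.7296 + 0.3333*(-0.7296 - 4.9528) = -2.6237
  grad(y) = 9.7526, v = y - alpha*grad = -4.9536
  prox(v) = soft_thresh(-4.9536, 0.2676) = -4.686
f(x_2) = 1*(-4.686)^2 + 15*(-4.686) + 1.12*|-4.686| = -43.0832


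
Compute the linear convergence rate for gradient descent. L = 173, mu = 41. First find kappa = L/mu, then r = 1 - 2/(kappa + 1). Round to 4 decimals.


Step 1: Compute the condition number.
kappa = L/mu = 173/41 = 4.2195
Step 2: Compute the convergence rate.
r = 1 - 2/(kappa + 1) = 1 - 2*mu/(L + mu) = (L - mu)/(L + mu) = 132/214 = 0.6168


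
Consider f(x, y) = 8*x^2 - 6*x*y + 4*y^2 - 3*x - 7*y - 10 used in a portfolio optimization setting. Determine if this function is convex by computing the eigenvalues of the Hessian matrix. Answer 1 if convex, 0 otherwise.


The Hessian of f(x,y) = 8*x^2 - 6*x*y + 4*y^2 - 3*x - 7*y - 10 is:
H = [[16, -6], [-6, 8]]
Trace = 16 + 8 = 24
Determinant = 16*8 - (-6)^2 = 92
Discriminant = (24)^2 - 4*92 = 208.0
Eigenvalues: lambda_1 = 4.7889, lambda_2 = 19.2111
The function is convex.

1


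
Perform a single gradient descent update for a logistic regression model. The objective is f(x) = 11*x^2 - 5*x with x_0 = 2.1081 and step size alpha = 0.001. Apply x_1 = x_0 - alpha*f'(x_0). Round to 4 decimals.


We compute the gradient at x_0 and apply the update.
f'(x) = 22*x - 5
f'(2.1081) = 22*2.1081 - 5 = 41.3782
x_1 = 2.1081 - 0.001*41.3782 = 2.0667


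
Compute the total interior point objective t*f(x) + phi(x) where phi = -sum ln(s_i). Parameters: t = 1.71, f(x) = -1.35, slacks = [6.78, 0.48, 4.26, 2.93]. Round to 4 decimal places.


Step 1: Compute log-barrier.
ln values: [1.914, -0.734, 1.4493, 1.075]
phi = -(1.914 - 0.734 + 1.4493 + 1.075) = -3.7043
Step 2: Compute augmented objective.
t*f(x) = 1.71*-1.35 = -2.3085
Total = -2.3085 - 3.7043 = -6.0128


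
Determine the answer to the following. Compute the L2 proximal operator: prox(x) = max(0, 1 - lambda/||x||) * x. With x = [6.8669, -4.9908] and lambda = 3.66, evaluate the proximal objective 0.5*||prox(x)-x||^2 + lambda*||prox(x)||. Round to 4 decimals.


Step 1: Compute ||x||.
||x|| = 8.489
Step 2: Compute scaling factor.
scale = max(0, 1 - 3.66/8.489) = 0.5689
Step 3: prox(x) = [3.9062, -2.839]
||prox(x)|| = 4.829
Step 4: Proximal objective.
0.5*||prox-x||^2 = 6.6978
lambda*||prox|| = 17.6741
Total = 24.3718


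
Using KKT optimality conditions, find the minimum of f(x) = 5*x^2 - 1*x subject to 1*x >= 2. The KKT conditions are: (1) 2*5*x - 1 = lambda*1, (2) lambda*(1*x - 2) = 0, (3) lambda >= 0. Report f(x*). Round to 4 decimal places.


Step 1: Try lambda = 0 (constraint inactive).
x_unc = 1/(2*5) = 0.1
Check: 1*0.1 = 0.1 < 2 -- violated!
Step 2: Constraint must be active: 1*x = 2
x* = 2/1 = 2.0
lambda = (2*5*2.0 - 1)/1 = 19.0
Step 3: Compute optimal value.
f(x*) = 5*2.0^2 - 1*2.0 = 18.0


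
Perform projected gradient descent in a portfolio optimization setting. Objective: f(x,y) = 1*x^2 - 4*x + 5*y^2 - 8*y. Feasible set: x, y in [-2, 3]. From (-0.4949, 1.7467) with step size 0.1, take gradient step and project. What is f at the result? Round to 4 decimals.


Step 1: Compute gradient at (-0.4949, 1.7467).
grad_x = 2*1*-0.4949 - 4 = -4.9898
grad_y = 2*5*1.7467 - 8 = 9.467
Step 2: Gradient step.
x_raw = -0.4949 - 0.1*-4.9898 = 0.0041
y_raw = 1.7467 - 0.1*9.467 = 0.8
Step 3: Project onto [-2, 3].
x_proj = clip(0.0041) = 0.0041
y_proj = clip(0.8) = 0.8
Step 4: Evaluate f.
f(0.0041, 0.8) = -3.2163


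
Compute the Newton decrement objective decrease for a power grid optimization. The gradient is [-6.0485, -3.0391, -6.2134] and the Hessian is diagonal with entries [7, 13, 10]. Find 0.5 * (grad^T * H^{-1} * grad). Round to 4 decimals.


Step 1: H is diagonal, so H^(-1) * g = [-0.8641, -0.2338, -0.6213].
Step 2: g^T H^(-1) g = sum_i g_i^2 / H_ii
  = (-6.0485)^2/7 + (-3.0391)^2/13 + (-6.2134)^2/10
  = 5.2263 + 0.7105 + 3.8606 = 9.7974
Step 3: Objective decrease = 0.5 * g^T H^(-1) g = 4.8987


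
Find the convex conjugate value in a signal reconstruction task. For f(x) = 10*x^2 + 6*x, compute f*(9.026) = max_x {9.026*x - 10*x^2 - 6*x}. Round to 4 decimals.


f*(y) = sup_x {y*x - a*x^2 - b*x} = sup_x {(y-b)*x - a*x^2}
FOC: (y - b) - 2a*x = 0 => x* = (y - b)/(2a)
x* = (9.026 - 6)/(2*10) = 0.1513
f*(9.026) = (y-b)^2/(4a) = (9.026 - 6)^2/(4*10)
= 9.1567/40 = 0.2289


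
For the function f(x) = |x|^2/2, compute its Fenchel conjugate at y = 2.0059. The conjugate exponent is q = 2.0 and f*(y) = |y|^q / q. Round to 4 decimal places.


The conjugate exponent q satisfies 1/p + 1/q = 1.
p = 2, so q = 2/(2 - 1) = 2.0
|y|^q = 2.0059^2.0 = 4.0236
f*(2.0059) = 4.0236 / 2.0 = 2.0118


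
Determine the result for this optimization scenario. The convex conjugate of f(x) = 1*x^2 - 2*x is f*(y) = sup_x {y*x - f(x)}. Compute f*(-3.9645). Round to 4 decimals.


f*(y) = sup_x {y*x - a*x^2 - b*x} = sup_x {(y-b)*x - a*x^2}
FOC: (y - b) - 2a*x = 0 => x* = (y - b)/(2a)
x* = (-3.9645 + 2)/(2*1) = -0.9823
f*(-3.9645) = (y-b)^2/(4a) = (-3.9645 + 2)^2/(4*1)
= 3.8593/4 = 0.9648
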